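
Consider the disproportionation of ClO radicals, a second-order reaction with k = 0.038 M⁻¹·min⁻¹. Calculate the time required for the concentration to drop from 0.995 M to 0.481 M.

28.26 min

Step 1: For second-order: t = (1/[ClO] - 1/[ClO]₀)/k
Step 2: t = (1/0.481 - 1/0.995)/0.038
Step 3: t = (2.079 - 1.005)/0.038
Step 4: t = 1.074/0.038 = 28.26 min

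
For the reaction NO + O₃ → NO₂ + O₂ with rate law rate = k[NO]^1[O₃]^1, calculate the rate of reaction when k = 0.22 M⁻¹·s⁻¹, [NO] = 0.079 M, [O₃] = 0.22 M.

0.003824 M/s

Step 1: The rate law is rate = k[NO]^1[O₃]^1
Step 2: Substitute: rate = 0.22 × (0.079)^1 × (0.22)^1
Step 3: rate = 0.22 × 0.079 × 0.22 = 0.0038236 M/s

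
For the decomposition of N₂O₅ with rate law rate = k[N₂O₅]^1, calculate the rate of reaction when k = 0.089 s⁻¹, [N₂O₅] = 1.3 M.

0.1157 M/s

Step 1: Identify the rate law: rate = k[N₂O₅]^1
Step 2: Substitute values: rate = 0.089 × (1.3)^1
Step 3: Calculate: rate = 0.089 × 1.3 = 0.1157 M/s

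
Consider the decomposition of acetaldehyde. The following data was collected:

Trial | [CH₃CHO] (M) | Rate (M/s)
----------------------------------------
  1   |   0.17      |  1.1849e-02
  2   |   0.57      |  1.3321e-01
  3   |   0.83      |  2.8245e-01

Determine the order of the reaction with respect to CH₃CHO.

second order (2)

Step 1: Compare trials to find order n where rate₂/rate₁ = ([CH₃CHO]₂/[CH₃CHO]₁)^n
Step 2: rate₂/rate₁ = 1.3321e-01/1.1849e-02 = 11.24
Step 3: [CH₃CHO]₂/[CH₃CHO]₁ = 0.57/0.17 = 3.353
Step 4: n = ln(11.24)/ln(3.353) = 2.00 ≈ 2
Step 5: The reaction is second order in CH₃CHO.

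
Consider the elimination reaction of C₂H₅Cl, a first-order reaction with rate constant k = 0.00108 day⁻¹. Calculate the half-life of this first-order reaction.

641.8 day

Step 1: For a first-order reaction, t₁/₂ = ln(2)/k
Step 2: t₁/₂ = ln(2)/0.00108
Step 3: t₁/₂ = 0.6931/0.00108 = 641.8 day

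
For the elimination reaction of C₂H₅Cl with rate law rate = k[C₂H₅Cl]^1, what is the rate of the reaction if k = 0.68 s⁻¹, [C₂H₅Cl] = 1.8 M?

1.224 M/s

Step 1: Identify the rate law: rate = k[C₂H₅Cl]^1
Step 2: Substitute values: rate = 0.68 × (1.8)^1
Step 3: Calculate: rate = 0.68 × 1.8 = 1.224 M/s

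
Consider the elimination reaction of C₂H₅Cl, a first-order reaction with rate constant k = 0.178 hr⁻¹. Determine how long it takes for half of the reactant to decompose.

3.894 hr

Step 1: For a first-order reaction, t₁/₂ = ln(2)/k
Step 2: t₁/₂ = ln(2)/0.178
Step 3: t₁/₂ = 0.6931/0.178 = 3.894 hr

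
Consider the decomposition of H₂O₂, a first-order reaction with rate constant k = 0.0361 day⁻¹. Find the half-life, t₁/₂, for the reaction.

19.2 day

Step 1: For a first-order reaction, t₁/₂ = ln(2)/k
Step 2: t₁/₂ = ln(2)/0.0361
Step 3: t₁/₂ = 0.6931/0.0361 = 19.2 day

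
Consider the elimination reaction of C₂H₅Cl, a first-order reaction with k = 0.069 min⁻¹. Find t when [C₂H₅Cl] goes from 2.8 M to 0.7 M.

20.09 min

Step 1: For first-order: t = ln([C₂H₅Cl]₀/[C₂H₅Cl])/k
Step 2: t = ln(2.8/0.7)/0.069
Step 3: t = ln(4)/0.069
Step 4: t = 1.386/0.069 = 20.09 min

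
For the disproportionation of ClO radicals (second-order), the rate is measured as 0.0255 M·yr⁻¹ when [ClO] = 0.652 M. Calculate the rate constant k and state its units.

0.05999 M⁻¹·yr⁻¹

Step 1: rate = k[ClO]^2, so k = rate / [ClO]^2.
Step 2: k = 0.0255 / (0.652)^2 = 0.0255 / 0.4251.
Step 3: k = 0.05999 M⁻¹·yr⁻¹.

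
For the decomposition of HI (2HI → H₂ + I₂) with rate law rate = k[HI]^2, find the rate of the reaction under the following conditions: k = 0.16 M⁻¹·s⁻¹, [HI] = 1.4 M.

0.3136 M/s

Step 1: Identify the rate law: rate = k[HI]^2
Step 2: Substitute values: rate = 0.16 × (1.4)^2
Step 3: Calculate: rate = 0.16 × 1.96 = 0.3136 M/s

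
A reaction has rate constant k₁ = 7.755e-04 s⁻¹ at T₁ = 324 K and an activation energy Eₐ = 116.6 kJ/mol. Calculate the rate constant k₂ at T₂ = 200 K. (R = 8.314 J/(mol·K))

1.715e-15 s⁻¹

Step 1: Use the two-temperature Arrhenius form: ln(k₂/k₁) = -Eₐ/R × (1/T₂ - 1/T₁)
Step 2: Convert Eₐ to J/mol: 116.6 kJ/mol = 116600 J/mol
Step 3: 1/T₂ - 1/T₁ = 1/200 - 1/324 = 1.913580e-03 K⁻¹
Step 4: ln(k₂/k₁) = -116600/8.314 × 1.913580e-03 = -26.83707
Step 5: k₂ = k₁ × exp(-26.83707) = 7.755e-04 × 2.21212e-12 = 1.715e-15 s⁻¹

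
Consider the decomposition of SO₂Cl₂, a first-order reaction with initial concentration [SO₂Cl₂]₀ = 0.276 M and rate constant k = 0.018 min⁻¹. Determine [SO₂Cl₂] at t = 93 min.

0.05175 M

Step 1: For a first-order reaction: [SO₂Cl₂] = [SO₂Cl₂]₀ × e^(-kt)
Step 2: [SO₂Cl₂] = 0.276 × e^(-0.018 × 93)
Step 3: [SO₂Cl₂] = 0.276 × e^(-1.674)
Step 4: [SO₂Cl₂] = 0.276 × 0.187496 = 0.05175 M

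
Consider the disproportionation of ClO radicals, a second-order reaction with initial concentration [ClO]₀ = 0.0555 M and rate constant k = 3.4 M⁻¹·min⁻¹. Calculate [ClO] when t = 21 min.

0.01118 M

Step 1: For a second-order reaction: 1/[ClO] = 1/[ClO]₀ + kt
Step 2: 1/[ClO] = 1/0.0555 + 3.4 × 21
Step 3: 1/[ClO] = 18.02 + 71.4 = 89.42
Step 4: [ClO] = 1/89.42 = 0.01118 M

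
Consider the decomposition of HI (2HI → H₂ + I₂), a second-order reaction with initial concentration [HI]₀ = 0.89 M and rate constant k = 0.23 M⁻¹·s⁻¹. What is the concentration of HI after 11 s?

0.2737 M

Step 1: For a second-order reaction: 1/[HI] = 1/[HI]₀ + kt
Step 2: 1/[HI] = 1/0.89 + 0.23 × 11
Step 3: 1/[HI] = 1.124 + 2.53 = 3.654
Step 4: [HI] = 1/3.654 = 0.2737 M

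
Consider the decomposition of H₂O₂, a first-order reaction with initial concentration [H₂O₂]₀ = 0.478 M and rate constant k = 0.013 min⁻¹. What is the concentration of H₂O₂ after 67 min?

0.2001 M

Step 1: For a first-order reaction: [H₂O₂] = [H₂O₂]₀ × e^(-kt)
Step 2: [H₂O₂] = 0.478 × e^(-0.013 × 67)
Step 3: [H₂O₂] = 0.478 × e^(-0.871)
Step 4: [H₂O₂] = 0.478 × 0.418533 = 0.2001 M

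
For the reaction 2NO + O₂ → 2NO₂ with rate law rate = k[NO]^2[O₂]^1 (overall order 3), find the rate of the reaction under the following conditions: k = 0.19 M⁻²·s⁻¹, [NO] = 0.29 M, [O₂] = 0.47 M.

0.00751 M/s

Step 1: The rate law is rate = k[NO]^2[O₂]^1, overall order = 2+1 = 3
Step 2: Substitute values: rate = 0.19 × (0.29)^2 × (0.47)^1
Step 3: rate = 0.19 × 0.0841 × 0.47 = 0.00751013 M/s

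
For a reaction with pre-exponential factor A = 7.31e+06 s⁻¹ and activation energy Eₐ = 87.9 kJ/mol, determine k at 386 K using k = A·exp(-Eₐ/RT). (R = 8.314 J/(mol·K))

9.30e-06 s⁻¹

Step 1: Use the Arrhenius equation: k = A × exp(-Eₐ/RT)
Step 2: Convert Eₐ to J/mol: 87.9 kJ/mol = 87900 J/mol
Step 3: Calculate the exponent: -Eₐ/(RT) = -87900/(8.314 × 386) = -27.38997
Step 4: k = 7.31e+06 × exp(-27.38997)
Step 5: k = 7.31e+06 × 1.27259e-12 = 9.3026e-06 s⁻¹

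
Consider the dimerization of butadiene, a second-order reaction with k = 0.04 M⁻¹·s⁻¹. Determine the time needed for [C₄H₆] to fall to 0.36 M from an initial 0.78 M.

37.39 s

Step 1: For second-order: t = (1/[C₄H₆] - 1/[C₄H₆]₀)/k
Step 2: t = (1/0.36 - 1/0.78)/0.04
Step 3: t = (2.778 - 1.282)/0.04
Step 4: t = 1.496/0.04 = 37.39 s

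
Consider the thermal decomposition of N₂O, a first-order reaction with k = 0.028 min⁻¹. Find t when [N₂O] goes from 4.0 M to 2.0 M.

24.76 min

Step 1: For first-order: t = ln([N₂O]₀/[N₂O])/k
Step 2: t = ln(4.0/2.0)/0.028
Step 3: t = ln(2)/0.028
Step 4: t = 0.6931/0.028 = 24.76 min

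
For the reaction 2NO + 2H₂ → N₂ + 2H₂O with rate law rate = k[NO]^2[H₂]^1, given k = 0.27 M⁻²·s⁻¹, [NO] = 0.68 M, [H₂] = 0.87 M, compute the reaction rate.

0.1086 M/s

Step 1: The rate law is rate = k[NO]^2[H₂]^1
Step 2: Substitute: rate = 0.27 × (0.68)^2 × (0.87)^1
Step 3: rate = 0.27 × 0.4624 × 0.87 = 0.108618 M/s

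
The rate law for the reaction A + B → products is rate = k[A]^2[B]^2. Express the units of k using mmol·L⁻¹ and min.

(mmol·L⁻¹)⁻³·min⁻¹

Step 1: Overall order = 2 + 2 = 4.
Step 2: rate has units mmol·L⁻¹·min⁻¹; [A]^2[B]^2 has units (mmol·L⁻¹)^4.
Step 3: k = rate/([A]^2[B]^2), so units of k = (mmol·L⁻¹)^(1-4)·min⁻¹ = (mmol·L⁻¹)⁻³·min⁻¹.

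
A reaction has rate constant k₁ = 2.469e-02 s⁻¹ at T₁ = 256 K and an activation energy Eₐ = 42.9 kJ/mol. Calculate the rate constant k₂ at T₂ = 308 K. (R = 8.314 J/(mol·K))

7.420e-01 s⁻¹

Step 1: Use the two-temperature Arrhenius form: ln(k₂/k₁) = -Eₐ/R × (1/T₂ - 1/T₁)
Step 2: Convert Eₐ to J/mol: 42.9 kJ/mol = 42900 J/mol
Step 3: 1/T₂ - 1/T₁ = 1/308 - 1/256 = -6.594968e-04 K⁻¹
Step 4: ln(k₂/k₁) = -42900/8.314 × -6.594968e-04 = 3.40298
Step 5: k₂ = k₁ × exp(3.40298) = 2.469e-02 × 3.00535e+01 = 7.420e-01 s⁻¹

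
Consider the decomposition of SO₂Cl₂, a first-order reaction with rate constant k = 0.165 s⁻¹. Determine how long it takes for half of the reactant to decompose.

4.201 s

Step 1: For a first-order reaction, t₁/₂ = ln(2)/k
Step 2: t₁/₂ = ln(2)/0.165
Step 3: t₁/₂ = 0.6931/0.165 = 4.201 s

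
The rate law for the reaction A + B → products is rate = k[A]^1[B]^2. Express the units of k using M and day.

M⁻²·day⁻¹

Step 1: Overall order = 1 + 2 = 3.
Step 2: rate has units M·day⁻¹; [A]^1[B]^2 has units M^3.
Step 3: k = rate/([A]^1[B]^2), so units of k = M^(1-3)·day⁻¹ = M⁻²·day⁻¹.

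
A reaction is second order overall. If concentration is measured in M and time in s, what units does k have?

M⁻¹·s⁻¹

Step 1: For overall order n, rate = k × (concentration)^n.
Step 2: Rate has units M·s⁻¹; concentration term has units M^2.
Step 3: k = rate / (concentration)^n, so units of k = M^(1-2)·s⁻¹ = M⁻¹·s⁻¹.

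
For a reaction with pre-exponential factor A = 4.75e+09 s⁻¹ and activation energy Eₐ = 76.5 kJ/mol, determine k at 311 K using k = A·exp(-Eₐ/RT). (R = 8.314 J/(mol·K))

6.72e-04 s⁻¹

Step 1: Use the Arrhenius equation: k = A × exp(-Eₐ/RT)
Step 2: Convert Eₐ to J/mol: 76.5 kJ/mol = 76500 J/mol
Step 3: Calculate the exponent: -Eₐ/(RT) = -76500/(8.314 × 311) = -29.58633
Step 4: k = 4.75e+09 × exp(-29.58633)
Step 5: k = 4.75e+09 × 1.41521e-13 = 6.7222e-04 s⁻¹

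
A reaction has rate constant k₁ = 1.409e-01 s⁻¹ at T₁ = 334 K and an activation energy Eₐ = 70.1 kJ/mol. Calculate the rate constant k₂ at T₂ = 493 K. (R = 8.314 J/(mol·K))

4.839e+02 s⁻¹

Step 1: Use the two-temperature Arrhenius form: ln(k₂/k₁) = -Eₐ/R × (1/T₂ - 1/T₁)
Step 2: Convert Eₐ to J/mol: 70.1 kJ/mol = 70100 J/mol
Step 3: 1/T₂ - 1/T₁ = 1/493 - 1/334 = -9.656144e-04 K⁻¹
Step 4: ln(k₂/k₁) = -70100/8.314 × -9.656144e-04 = 8.14164
Step 5: k₂ = k₁ × exp(8.14164) = 1.409e-01 × 3.43455e+03 = 4.839e+02 s⁻¹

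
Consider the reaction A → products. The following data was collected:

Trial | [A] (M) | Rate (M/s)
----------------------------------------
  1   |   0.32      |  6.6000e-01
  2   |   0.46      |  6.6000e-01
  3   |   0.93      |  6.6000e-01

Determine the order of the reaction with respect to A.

zeroth order (0)

Step 1: Compare trials - when concentration changes, rate stays constant.
Step 2: rate₂/rate₁ = 6.6000e-01/6.6000e-01 = 1
Step 3: [A]₂/[A]₁ = 0.46/0.32 = 1.438
Step 4: Since rate ratio ≈ (conc ratio)^0, the reaction is zeroth order.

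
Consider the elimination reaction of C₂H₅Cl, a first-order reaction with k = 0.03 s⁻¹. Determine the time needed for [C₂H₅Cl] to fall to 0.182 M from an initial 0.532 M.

35.75 s

Step 1: For first-order: t = ln([C₂H₅Cl]₀/[C₂H₅Cl])/k
Step 2: t = ln(0.532/0.182)/0.03
Step 3: t = ln(2.923)/0.03
Step 4: t = 1.073/0.03 = 35.75 s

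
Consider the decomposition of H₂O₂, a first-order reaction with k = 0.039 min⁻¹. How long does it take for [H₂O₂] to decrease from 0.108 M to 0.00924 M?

63.04 min

Step 1: For first-order: t = ln([H₂O₂]₀/[H₂O₂])/k
Step 2: t = ln(0.108/0.00924)/0.039
Step 3: t = ln(11.69)/0.039
Step 4: t = 2.459/0.039 = 63.04 min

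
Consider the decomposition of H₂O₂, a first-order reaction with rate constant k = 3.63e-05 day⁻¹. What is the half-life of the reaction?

1.909e+04 day

Step 1: For a first-order reaction, t₁/₂ = ln(2)/k
Step 2: t₁/₂ = ln(2)/3.63e-05
Step 3: t₁/₂ = 0.6931/3.63e-05 = 1.909e+04 day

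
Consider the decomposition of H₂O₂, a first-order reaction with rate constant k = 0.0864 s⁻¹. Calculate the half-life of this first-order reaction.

8.023 s

Step 1: For a first-order reaction, t₁/₂ = ln(2)/k
Step 2: t₁/₂ = ln(2)/0.0864
Step 3: t₁/₂ = 0.6931/0.0864 = 8.023 s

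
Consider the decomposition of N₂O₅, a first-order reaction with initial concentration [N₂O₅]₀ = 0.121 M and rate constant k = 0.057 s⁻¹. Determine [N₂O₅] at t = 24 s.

0.03081 M

Step 1: For a first-order reaction: [N₂O₅] = [N₂O₅]₀ × e^(-kt)
Step 2: [N₂O₅] = 0.121 × e^(-0.057 × 24)
Step 3: [N₂O₅] = 0.121 × e^(-1.368)
Step 4: [N₂O₅] = 0.121 × 0.254616 = 0.03081 M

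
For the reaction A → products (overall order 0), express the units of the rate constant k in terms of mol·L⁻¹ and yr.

mol·L⁻¹·yr⁻¹

Step 1: For overall order n, rate = k × (concentration)^n.
Step 2: Rate has units mol·L⁻¹·yr⁻¹; concentration term has units (mol·L⁻¹)^0.
Step 3: k = rate / (concentration)^n, so units of k = (mol·L⁻¹)^(1-0)·yr⁻¹ = mol·L⁻¹·yr⁻¹.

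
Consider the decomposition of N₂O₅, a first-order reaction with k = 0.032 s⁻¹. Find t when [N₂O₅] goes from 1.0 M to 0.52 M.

20.44 s

Step 1: For first-order: t = ln([N₂O₅]₀/[N₂O₅])/k
Step 2: t = ln(1.0/0.52)/0.032
Step 3: t = ln(1.923)/0.032
Step 4: t = 0.6539/0.032 = 20.44 s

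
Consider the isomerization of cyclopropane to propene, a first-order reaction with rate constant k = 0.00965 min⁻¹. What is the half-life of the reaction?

71.83 min

Step 1: For a first-order reaction, t₁/₂ = ln(2)/k
Step 2: t₁/₂ = ln(2)/0.00965
Step 3: t₁/₂ = 0.6931/0.00965 = 71.83 min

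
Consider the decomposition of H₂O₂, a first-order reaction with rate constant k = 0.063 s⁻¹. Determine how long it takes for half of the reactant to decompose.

11 s

Step 1: For a first-order reaction, t₁/₂ = ln(2)/k
Step 2: t₁/₂ = ln(2)/0.063
Step 3: t₁/₂ = 0.6931/0.063 = 11 s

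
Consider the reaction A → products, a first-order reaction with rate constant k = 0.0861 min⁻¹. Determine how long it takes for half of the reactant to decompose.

8.05 min

Step 1: For a first-order reaction, t₁/₂ = ln(2)/k
Step 2: t₁/₂ = ln(2)/0.0861
Step 3: t₁/₂ = 0.6931/0.0861 = 8.05 min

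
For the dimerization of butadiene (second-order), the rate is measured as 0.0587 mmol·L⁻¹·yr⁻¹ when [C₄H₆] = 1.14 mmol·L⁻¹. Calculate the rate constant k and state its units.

0.04517 (mmol·L⁻¹)⁻¹·yr⁻¹

Step 1: rate = k[C₄H₆]^2, so k = rate / [C₄H₆]^2.
Step 2: k = 0.0587 / (1.14)^2 = 0.0587 / 1.3.
Step 3: k = 0.04517 (mmol·L⁻¹)⁻¹·yr⁻¹.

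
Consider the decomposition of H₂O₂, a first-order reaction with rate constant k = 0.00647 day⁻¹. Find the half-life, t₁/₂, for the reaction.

107.1 day

Step 1: For a first-order reaction, t₁/₂ = ln(2)/k
Step 2: t₁/₂ = ln(2)/0.00647
Step 3: t₁/₂ = 0.6931/0.00647 = 107.1 day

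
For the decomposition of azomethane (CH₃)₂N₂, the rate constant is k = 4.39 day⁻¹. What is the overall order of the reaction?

first order (1)

Step 1: The units of k for an nth-order reaction are (concentration)^(1-n)·(time)⁻¹.
Step 2: Here k has units day⁻¹, so the concentration exponent is 0.
Step 3: 1 - n = 0 ⇒ n = 1. The reaction is first order.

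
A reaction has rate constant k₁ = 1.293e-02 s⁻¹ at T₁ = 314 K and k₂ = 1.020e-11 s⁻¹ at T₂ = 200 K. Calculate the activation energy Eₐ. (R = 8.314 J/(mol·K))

96.0 kJ/mol

Step 1: Use the two-temperature Arrhenius form: ln(k₂/k₁) = -Eₐ/R × (1/T₂ - 1/T₁)
Step 2: ln(k₂/k₁) = ln(1.020e-11/1.293e-02) = ln(7.88863e-10) = -20.9604
Step 3: 1/T₂ - 1/T₁ = 1/200 - 1/314 = 1.815287e-03 K⁻¹
Step 4: Eₐ = -R × ln(k₂/k₁) / (1/T₂ - 1/T₁) = -8.314 × -20.9604 / 1.815287e-03
Step 5: Eₐ = 9.5999e+04 J/mol = 96.0 kJ/mol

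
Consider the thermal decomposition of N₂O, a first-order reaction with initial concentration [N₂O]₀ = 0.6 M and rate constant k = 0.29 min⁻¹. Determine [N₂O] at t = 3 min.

0.2514 M

Step 1: For a first-order reaction: [N₂O] = [N₂O]₀ × e^(-kt)
Step 2: [N₂O] = 0.6 × e^(-0.29 × 3)
Step 3: [N₂O] = 0.6 × e^(-0.87)
Step 4: [N₂O] = 0.6 × 0.418952 = 0.2514 M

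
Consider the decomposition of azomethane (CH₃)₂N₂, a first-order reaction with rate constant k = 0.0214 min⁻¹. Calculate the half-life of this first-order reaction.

32.39 min

Step 1: For a first-order reaction, t₁/₂ = ln(2)/k
Step 2: t₁/₂ = ln(2)/0.0214
Step 3: t₁/₂ = 0.6931/0.0214 = 32.39 min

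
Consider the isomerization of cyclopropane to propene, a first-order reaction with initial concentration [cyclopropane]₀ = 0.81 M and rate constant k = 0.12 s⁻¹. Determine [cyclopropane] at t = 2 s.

0.6372 M

Step 1: For a first-order reaction: [cyclopropane] = [cyclopropane]₀ × e^(-kt)
Step 2: [cyclopropane] = 0.81 × e^(-0.12 × 2)
Step 3: [cyclopropane] = 0.81 × e^(-0.24)
Step 4: [cyclopropane] = 0.81 × 0.786628 = 0.6372 M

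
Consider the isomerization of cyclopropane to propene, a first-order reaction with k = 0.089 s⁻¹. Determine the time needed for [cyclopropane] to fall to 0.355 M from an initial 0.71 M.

7.788 s

Step 1: For first-order: t = ln([cyclopropane]₀/[cyclopropane])/k
Step 2: t = ln(0.71/0.355)/0.089
Step 3: t = ln(2)/0.089
Step 4: t = 0.6931/0.089 = 7.788 s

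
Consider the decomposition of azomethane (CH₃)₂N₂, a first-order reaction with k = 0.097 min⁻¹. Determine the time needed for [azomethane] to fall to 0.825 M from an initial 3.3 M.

14.29 min

Step 1: For first-order: t = ln([azomethane]₀/[azomethane])/k
Step 2: t = ln(3.3/0.825)/0.097
Step 3: t = ln(4)/0.097
Step 4: t = 1.386/0.097 = 14.29 min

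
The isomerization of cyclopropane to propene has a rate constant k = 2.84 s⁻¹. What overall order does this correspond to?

first order (1)

Step 1: The units of k for an nth-order reaction are (concentration)^(1-n)·(time)⁻¹.
Step 2: Here k has units s⁻¹, so the concentration exponent is 0.
Step 3: 1 - n = 0 ⇒ n = 1. The reaction is first order.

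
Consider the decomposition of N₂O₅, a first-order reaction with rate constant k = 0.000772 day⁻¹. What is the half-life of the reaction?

897.9 day

Step 1: For a first-order reaction, t₁/₂ = ln(2)/k
Step 2: t₁/₂ = ln(2)/0.000772
Step 3: t₁/₂ = 0.6931/0.000772 = 897.9 day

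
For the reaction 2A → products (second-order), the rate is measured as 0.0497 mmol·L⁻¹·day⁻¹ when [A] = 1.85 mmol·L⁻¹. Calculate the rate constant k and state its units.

0.01452 (mmol·L⁻¹)⁻¹·day⁻¹

Step 1: rate = k[A]^2, so k = rate / [A]^2.
Step 2: k = 0.0497 / (1.85)^2 = 0.0497 / 3.423.
Step 3: k = 0.01452 (mmol·L⁻¹)⁻¹·day⁻¹.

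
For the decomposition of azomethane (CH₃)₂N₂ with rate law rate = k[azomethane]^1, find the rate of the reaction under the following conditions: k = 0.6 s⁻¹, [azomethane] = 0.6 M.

0.36 M/s

Step 1: Identify the rate law: rate = k[azomethane]^1
Step 2: Substitute values: rate = 0.6 × (0.6)^1
Step 3: Calculate: rate = 0.6 × 0.6 = 0.36 M/s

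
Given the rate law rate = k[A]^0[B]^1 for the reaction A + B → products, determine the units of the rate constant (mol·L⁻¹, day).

day⁻¹

Step 1: Overall order = 0 + 1 = 1.
Step 2: rate has units mol·L⁻¹·day⁻¹; [A]^0[B]^1 has units (mol·L⁻¹)^1.
Step 3: k = rate/([A]^0[B]^1), so units of k = (mol·L⁻¹)^(1-1)·day⁻¹ = day⁻¹.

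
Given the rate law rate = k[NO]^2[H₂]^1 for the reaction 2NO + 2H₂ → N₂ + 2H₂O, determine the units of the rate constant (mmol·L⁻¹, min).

(mmol·L⁻¹)⁻²·min⁻¹

Step 1: Overall order = 2 + 1 = 3.
Step 2: rate has units mmol·L⁻¹·min⁻¹; [NO]^2[H₂]^1 has units (mmol·L⁻¹)^3.
Step 3: k = rate/([NO]^2[H₂]^1), so units of k = (mmol·L⁻¹)^(1-3)·min⁻¹ = (mmol·L⁻¹)⁻²·min⁻¹.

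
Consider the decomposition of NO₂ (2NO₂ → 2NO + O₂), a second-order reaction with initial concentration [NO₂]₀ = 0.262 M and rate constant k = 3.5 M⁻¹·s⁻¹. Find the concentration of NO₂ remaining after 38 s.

0.007309 M

Step 1: For a second-order reaction: 1/[NO₂] = 1/[NO₂]₀ + kt
Step 2: 1/[NO₂] = 1/0.262 + 3.5 × 38
Step 3: 1/[NO₂] = 3.817 + 133 = 136.8
Step 4: [NO₂] = 1/136.8 = 0.007309 M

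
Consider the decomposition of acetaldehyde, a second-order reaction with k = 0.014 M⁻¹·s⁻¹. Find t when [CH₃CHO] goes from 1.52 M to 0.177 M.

356.6 s

Step 1: For second-order: t = (1/[CH₃CHO] - 1/[CH₃CHO]₀)/k
Step 2: t = (1/0.177 - 1/1.52)/0.014
Step 3: t = (5.65 - 0.6579)/0.014
Step 4: t = 4.992/0.014 = 356.6 s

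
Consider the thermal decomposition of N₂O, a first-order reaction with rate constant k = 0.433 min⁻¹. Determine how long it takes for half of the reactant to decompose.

1.601 min

Step 1: For a first-order reaction, t₁/₂ = ln(2)/k
Step 2: t₁/₂ = ln(2)/0.433
Step 3: t₁/₂ = 0.6931/0.433 = 1.601 min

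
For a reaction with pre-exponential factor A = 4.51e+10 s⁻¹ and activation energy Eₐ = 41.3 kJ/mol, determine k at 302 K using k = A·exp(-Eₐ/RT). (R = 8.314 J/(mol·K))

3.24e+03 s⁻¹

Step 1: Use the Arrhenius equation: k = A × exp(-Eₐ/RT)
Step 2: Convert Eₐ to J/mol: 41.3 kJ/mol = 41300 J/mol
Step 3: Calculate the exponent: -Eₐ/(RT) = -41300/(8.314 × 302) = -16.44876
Step 4: k = 4.51e+10 × exp(-16.44876)
Step 5: k = 4.51e+10 × 7.18446e-08 = 3.2402e+03 s⁻¹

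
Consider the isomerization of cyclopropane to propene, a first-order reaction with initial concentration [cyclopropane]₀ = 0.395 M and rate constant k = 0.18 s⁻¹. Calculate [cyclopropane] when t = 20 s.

0.01079 M

Step 1: For a first-order reaction: [cyclopropane] = [cyclopropane]₀ × e^(-kt)
Step 2: [cyclopropane] = 0.395 × e^(-0.18 × 20)
Step 3: [cyclopropane] = 0.395 × e^(-3.6)
Step 4: [cyclopropane] = 0.395 × 0.0273237 = 0.01079 M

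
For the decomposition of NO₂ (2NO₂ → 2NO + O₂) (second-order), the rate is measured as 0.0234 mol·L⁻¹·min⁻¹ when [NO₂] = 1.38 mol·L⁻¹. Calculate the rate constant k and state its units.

0.01229 (mol·L⁻¹)⁻¹·min⁻¹

Step 1: rate = k[NO₂]^2, so k = rate / [NO₂]^2.
Step 2: k = 0.0234 / (1.38)^2 = 0.0234 / 1.904.
Step 3: k = 0.01229 (mol·L⁻¹)⁻¹·min⁻¹.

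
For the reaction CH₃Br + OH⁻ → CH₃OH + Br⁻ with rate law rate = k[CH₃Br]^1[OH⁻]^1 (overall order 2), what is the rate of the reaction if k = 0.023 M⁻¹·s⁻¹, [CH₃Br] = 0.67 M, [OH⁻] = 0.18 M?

0.002774 M/s

Step 1: The rate law is rate = k[CH₃Br]^1[OH⁻]^1, overall order = 1+1 = 2
Step 2: Substitute values: rate = 0.023 × (0.67)^1 × (0.18)^1
Step 3: rate = 0.023 × 0.67 × 0.18 = 0.0027738 M/s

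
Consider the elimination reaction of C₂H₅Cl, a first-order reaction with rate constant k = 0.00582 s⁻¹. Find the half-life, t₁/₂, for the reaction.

119.1 s

Step 1: For a first-order reaction, t₁/₂ = ln(2)/k
Step 2: t₁/₂ = ln(2)/0.00582
Step 3: t₁/₂ = 0.6931/0.00582 = 119.1 s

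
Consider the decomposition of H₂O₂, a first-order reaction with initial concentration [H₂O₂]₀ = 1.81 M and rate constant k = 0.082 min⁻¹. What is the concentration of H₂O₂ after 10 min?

0.7972 M

Step 1: For a first-order reaction: [H₂O₂] = [H₂O₂]₀ × e^(-kt)
Step 2: [H₂O₂] = 1.81 × e^(-0.082 × 10)
Step 3: [H₂O₂] = 1.81 × e^(-0.82)
Step 4: [H₂O₂] = 1.81 × 0.440432 = 0.7972 M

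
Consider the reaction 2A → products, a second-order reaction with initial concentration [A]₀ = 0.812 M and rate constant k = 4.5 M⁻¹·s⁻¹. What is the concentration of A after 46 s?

0.004802 M

Step 1: For a second-order reaction: 1/[A] = 1/[A]₀ + kt
Step 2: 1/[A] = 1/0.812 + 4.5 × 46
Step 3: 1/[A] = 1.232 + 207 = 208.2
Step 4: [A] = 1/208.2 = 0.004802 M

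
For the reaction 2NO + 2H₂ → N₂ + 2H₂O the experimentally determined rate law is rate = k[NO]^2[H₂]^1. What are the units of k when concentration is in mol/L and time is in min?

(mol/L)⁻²·min⁻¹

Step 1: Overall order = 2 + 1 = 3.
Step 2: rate has units mol/L·min⁻¹; [NO]^2[H₂]^1 has units (mol/L)^3.
Step 3: k = rate/([NO]^2[H₂]^1), so units of k = (mol/L)^(1-3)·min⁻¹ = (mol/L)⁻²·min⁻¹.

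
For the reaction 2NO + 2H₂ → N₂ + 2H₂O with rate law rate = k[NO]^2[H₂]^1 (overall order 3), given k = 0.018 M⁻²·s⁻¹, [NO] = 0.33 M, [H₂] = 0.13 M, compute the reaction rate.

0.0002548 M/s

Step 1: The rate law is rate = k[NO]^2[H₂]^1, overall order = 2+1 = 3
Step 2: Substitute values: rate = 0.018 × (0.33)^2 × (0.13)^1
Step 3: rate = 0.018 × 0.1089 × 0.13 = 0.000254826 M/s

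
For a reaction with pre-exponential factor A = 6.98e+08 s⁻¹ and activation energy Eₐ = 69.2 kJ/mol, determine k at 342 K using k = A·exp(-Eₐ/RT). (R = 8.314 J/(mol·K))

1.88e-02 s⁻¹

Step 1: Use the Arrhenius equation: k = A × exp(-Eₐ/RT)
Step 2: Convert Eₐ to J/mol: 69.2 kJ/mol = 69200 J/mol
Step 3: Calculate the exponent: -Eₐ/(RT) = -69200/(8.314 × 342) = -24.33716
Step 4: k = 6.98e+08 × exp(-24.33716)
Step 5: k = 6.98e+08 × 2.69467e-11 = 1.8809e-02 s⁻¹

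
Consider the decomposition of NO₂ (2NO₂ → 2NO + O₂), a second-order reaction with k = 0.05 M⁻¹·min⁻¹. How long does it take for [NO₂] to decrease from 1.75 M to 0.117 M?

159.5 min

Step 1: For second-order: t = (1/[NO₂] - 1/[NO₂]₀)/k
Step 2: t = (1/0.117 - 1/1.75)/0.05
Step 3: t = (8.547 - 0.5714)/0.05
Step 4: t = 7.976/0.05 = 159.5 min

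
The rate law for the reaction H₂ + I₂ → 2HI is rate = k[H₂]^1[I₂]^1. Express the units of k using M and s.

M⁻¹·s⁻¹

Step 1: Overall order = 1 + 1 = 2.
Step 2: rate has units M·s⁻¹; [H₂]^1[I₂]^1 has units M^2.
Step 3: k = rate/([H₂]^1[I₂]^1), so units of k = M^(1-2)·s⁻¹ = M⁻¹·s⁻¹.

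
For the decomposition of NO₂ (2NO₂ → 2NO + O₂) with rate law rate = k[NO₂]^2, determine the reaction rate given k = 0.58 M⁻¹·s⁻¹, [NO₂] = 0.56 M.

0.1819 M/s

Step 1: Identify the rate law: rate = k[NO₂]^2
Step 2: Substitute values: rate = 0.58 × (0.56)^2
Step 3: Calculate: rate = 0.58 × 0.3136 = 0.181888 M/s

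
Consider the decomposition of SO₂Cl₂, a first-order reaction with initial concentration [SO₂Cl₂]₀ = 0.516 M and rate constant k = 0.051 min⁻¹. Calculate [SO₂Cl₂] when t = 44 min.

0.05471 M

Step 1: For a first-order reaction: [SO₂Cl₂] = [SO₂Cl₂]₀ × e^(-kt)
Step 2: [SO₂Cl₂] = 0.516 × e^(-0.051 × 44)
Step 3: [SO₂Cl₂] = 0.516 × e^(-2.244)
Step 4: [SO₂Cl₂] = 0.516 × 0.106034 = 0.05471 M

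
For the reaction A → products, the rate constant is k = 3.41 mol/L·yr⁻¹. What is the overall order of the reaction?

zeroth order (0)

Step 1: The units of k for an nth-order reaction are (concentration)^(1-n)·(time)⁻¹.
Step 2: Here k has units mol/L·yr⁻¹, so the concentration exponent is 1.
Step 3: 1 - n = 1 ⇒ n = 0. The reaction is zeroth order.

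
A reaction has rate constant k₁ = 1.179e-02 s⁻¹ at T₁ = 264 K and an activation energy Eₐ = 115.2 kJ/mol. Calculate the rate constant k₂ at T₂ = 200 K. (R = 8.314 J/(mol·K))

5.990e-10 s⁻¹

Step 1: Use the two-temperature Arrhenius form: ln(k₂/k₁) = -Eₐ/R × (1/T₂ - 1/T₁)
Step 2: Convert Eₐ to J/mol: 115.2 kJ/mol = 115200 J/mol
Step 3: 1/T₂ - 1/T₁ = 1/200 - 1/264 = 1.212121e-03 K⁻¹
Step 4: ln(k₂/k₁) = -115200/8.314 × 1.212121e-03 = -16.79533
Step 5: k₂ = k₁ × exp(-16.79533) = 1.179e-02 × 5.08020e-08 = 5.990e-10 s⁻¹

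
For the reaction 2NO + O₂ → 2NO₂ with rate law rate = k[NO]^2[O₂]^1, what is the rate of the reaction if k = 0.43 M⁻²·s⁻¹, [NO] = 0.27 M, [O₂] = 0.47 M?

0.01473 M/s

Step 1: The rate law is rate = k[NO]^2[O₂]^1
Step 2: Substitute: rate = 0.43 × (0.27)^2 × (0.47)^1
Step 3: rate = 0.43 × 0.0729 × 0.47 = 0.0147331 M/s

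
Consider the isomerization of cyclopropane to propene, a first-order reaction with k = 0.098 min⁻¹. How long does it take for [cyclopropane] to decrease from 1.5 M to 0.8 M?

6.414 min

Step 1: For first-order: t = ln([cyclopropane]₀/[cyclopropane])/k
Step 2: t = ln(1.5/0.8)/0.098
Step 3: t = ln(1.875)/0.098
Step 4: t = 0.6286/0.098 = 6.414 min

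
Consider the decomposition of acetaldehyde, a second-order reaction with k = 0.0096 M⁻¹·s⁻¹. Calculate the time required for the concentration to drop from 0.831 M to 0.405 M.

131.9 s

Step 1: For second-order: t = (1/[CH₃CHO] - 1/[CH₃CHO]₀)/k
Step 2: t = (1/0.405 - 1/0.831)/0.0096
Step 3: t = (2.469 - 1.203)/0.0096
Step 4: t = 1.266/0.0096 = 131.9 s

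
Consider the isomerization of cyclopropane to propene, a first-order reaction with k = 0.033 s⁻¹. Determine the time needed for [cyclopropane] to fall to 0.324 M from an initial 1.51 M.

46.64 s

Step 1: For first-order: t = ln([cyclopropane]₀/[cyclopropane])/k
Step 2: t = ln(1.51/0.324)/0.033
Step 3: t = ln(4.66)/0.033
Step 4: t = 1.539/0.033 = 46.64 s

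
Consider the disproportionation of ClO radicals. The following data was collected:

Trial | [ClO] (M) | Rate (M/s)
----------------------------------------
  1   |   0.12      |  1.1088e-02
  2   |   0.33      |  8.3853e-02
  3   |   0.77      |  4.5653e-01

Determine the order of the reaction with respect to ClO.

second order (2)

Step 1: Compare trials to find order n where rate₂/rate₁ = ([ClO]₂/[ClO]₁)^n
Step 2: rate₂/rate₁ = 8.3853e-02/1.1088e-02 = 7.563
Step 3: [ClO]₂/[ClO]₁ = 0.33/0.12 = 2.75
Step 4: n = ln(7.563)/ln(2.75) = 2.00 ≈ 2
Step 5: The reaction is second order in ClO.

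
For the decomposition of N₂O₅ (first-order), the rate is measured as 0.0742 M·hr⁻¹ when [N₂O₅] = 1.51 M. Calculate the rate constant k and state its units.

0.04914 hr⁻¹

Step 1: rate = k[N₂O₅]^1, so k = rate / [N₂O₅]^1.
Step 2: k = 0.0742 / (1.51)^1 = 0.0742 / 1.51.
Step 3: k = 0.04914 hr⁻¹.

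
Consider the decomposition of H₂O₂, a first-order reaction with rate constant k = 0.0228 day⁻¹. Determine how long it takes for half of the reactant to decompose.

30.4 day

Step 1: For a first-order reaction, t₁/₂ = ln(2)/k
Step 2: t₁/₂ = ln(2)/0.0228
Step 3: t₁/₂ = 0.6931/0.0228 = 30.4 day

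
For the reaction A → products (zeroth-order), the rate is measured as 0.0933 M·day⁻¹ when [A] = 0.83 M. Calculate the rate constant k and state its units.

0.0933 M·day⁻¹

Step 1: For a zeroth-order reaction, rate = k (independent of concentration).
Step 2: k = rate = 0.0933 M·day⁻¹.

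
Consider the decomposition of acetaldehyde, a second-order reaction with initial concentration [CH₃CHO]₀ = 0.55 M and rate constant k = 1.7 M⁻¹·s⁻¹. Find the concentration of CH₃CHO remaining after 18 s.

0.03085 M

Step 1: For a second-order reaction: 1/[CH₃CHO] = 1/[CH₃CHO]₀ + kt
Step 2: 1/[CH₃CHO] = 1/0.55 + 1.7 × 18
Step 3: 1/[CH₃CHO] = 1.818 + 30.6 = 32.42
Step 4: [CH₃CHO] = 1/32.42 = 0.03085 M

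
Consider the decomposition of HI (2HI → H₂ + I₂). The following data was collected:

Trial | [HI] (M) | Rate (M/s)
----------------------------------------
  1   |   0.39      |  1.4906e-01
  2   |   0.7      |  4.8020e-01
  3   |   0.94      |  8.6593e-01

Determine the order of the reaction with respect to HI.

second order (2)

Step 1: Compare trials to find order n where rate₂/rate₁ = ([HI]₂/[HI]₁)^n
Step 2: rate₂/rate₁ = 4.8020e-01/1.4906e-01 = 3.222
Step 3: [HI]₂/[HI]₁ = 0.7/0.39 = 1.795
Step 4: n = ln(3.222)/ln(1.795) = 2.00 ≈ 2
Step 5: The reaction is second order in HI.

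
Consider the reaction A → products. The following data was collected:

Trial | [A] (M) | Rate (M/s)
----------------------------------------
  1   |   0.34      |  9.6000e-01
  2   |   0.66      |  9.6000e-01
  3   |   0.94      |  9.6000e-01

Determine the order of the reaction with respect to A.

zeroth order (0)

Step 1: Compare trials - when concentration changes, rate stays constant.
Step 2: rate₂/rate₁ = 9.6000e-01/9.6000e-01 = 1
Step 3: [A]₂/[A]₁ = 0.66/0.34 = 1.941
Step 4: Since rate ratio ≈ (conc ratio)^0, the reaction is zeroth order.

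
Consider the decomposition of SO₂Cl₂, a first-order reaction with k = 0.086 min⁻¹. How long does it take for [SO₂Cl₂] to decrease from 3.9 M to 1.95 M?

8.06 min

Step 1: For first-order: t = ln([SO₂Cl₂]₀/[SO₂Cl₂])/k
Step 2: t = ln(3.9/1.95)/0.086
Step 3: t = ln(2)/0.086
Step 4: t = 0.6931/0.086 = 8.06 min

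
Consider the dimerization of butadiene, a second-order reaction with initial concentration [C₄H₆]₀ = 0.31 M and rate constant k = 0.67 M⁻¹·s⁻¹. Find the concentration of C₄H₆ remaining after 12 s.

0.08876 M

Step 1: For a second-order reaction: 1/[C₄H₆] = 1/[C₄H₆]₀ + kt
Step 2: 1/[C₄H₆] = 1/0.31 + 0.67 × 12
Step 3: 1/[C₄H₆] = 3.226 + 8.04 = 11.27
Step 4: [C₄H₆] = 1/11.27 = 0.08876 M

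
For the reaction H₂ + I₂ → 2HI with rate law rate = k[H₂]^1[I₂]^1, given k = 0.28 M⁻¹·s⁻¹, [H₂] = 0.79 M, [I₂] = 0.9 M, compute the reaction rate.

0.1991 M/s

Step 1: The rate law is rate = k[H₂]^1[I₂]^1
Step 2: Substitute: rate = 0.28 × (0.79)^1 × (0.9)^1
Step 3: rate = 0.28 × 0.79 × 0.9 = 0.19908 M/s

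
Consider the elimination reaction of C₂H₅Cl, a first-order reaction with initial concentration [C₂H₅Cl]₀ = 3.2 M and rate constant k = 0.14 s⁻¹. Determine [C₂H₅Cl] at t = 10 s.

0.7891 M

Step 1: For a first-order reaction: [C₂H₅Cl] = [C₂H₅Cl]₀ × e^(-kt)
Step 2: [C₂H₅Cl] = 3.2 × e^(-0.14 × 10)
Step 3: [C₂H₅Cl] = 3.2 × e^(-1.4)
Step 4: [C₂H₅Cl] = 3.2 × 0.246597 = 0.7891 M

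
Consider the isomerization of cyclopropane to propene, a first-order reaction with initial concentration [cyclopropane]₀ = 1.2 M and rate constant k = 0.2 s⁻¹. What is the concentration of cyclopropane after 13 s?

0.08913 M

Step 1: For a first-order reaction: [cyclopropane] = [cyclopropane]₀ × e^(-kt)
Step 2: [cyclopropane] = 1.2 × e^(-0.2 × 13)
Step 3: [cyclopropane] = 1.2 × e^(-2.6)
Step 4: [cyclopropane] = 1.2 × 0.0742736 = 0.08913 M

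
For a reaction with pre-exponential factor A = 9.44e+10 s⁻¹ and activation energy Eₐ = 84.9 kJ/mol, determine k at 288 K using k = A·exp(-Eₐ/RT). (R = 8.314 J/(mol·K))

3.77e-05 s⁻¹

Step 1: Use the Arrhenius equation: k = A × exp(-Eₐ/RT)
Step 2: Convert Eₐ to J/mol: 84.9 kJ/mol = 84900 J/mol
Step 3: Calculate the exponent: -Eₐ/(RT) = -84900/(8.314 × 288) = -35.45726
Step 4: k = 9.44e+10 × exp(-35.45726)
Step 5: k = 9.44e+10 × 3.99124e-16 = 3.7677e-05 s⁻¹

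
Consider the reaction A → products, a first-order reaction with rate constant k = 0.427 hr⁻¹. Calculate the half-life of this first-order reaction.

1.623 hr

Step 1: For a first-order reaction, t₁/₂ = ln(2)/k
Step 2: t₁/₂ = ln(2)/0.427
Step 3: t₁/₂ = 0.6931/0.427 = 1.623 hr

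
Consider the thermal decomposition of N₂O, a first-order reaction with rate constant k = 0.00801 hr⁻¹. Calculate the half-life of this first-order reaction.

86.54 hr

Step 1: For a first-order reaction, t₁/₂ = ln(2)/k
Step 2: t₁/₂ = ln(2)/0.00801
Step 3: t₁/₂ = 0.6931/0.00801 = 86.54 hr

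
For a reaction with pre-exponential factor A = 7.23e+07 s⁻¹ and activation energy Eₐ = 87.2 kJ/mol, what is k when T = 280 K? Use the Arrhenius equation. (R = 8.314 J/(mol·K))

3.90e-09 s⁻¹

Step 1: Use the Arrhenius equation: k = A × exp(-Eₐ/RT)
Step 2: Convert Eₐ to J/mol: 87.2 kJ/mol = 87200 J/mol
Step 3: Calculate the exponent: -Eₐ/(RT) = -87200/(8.314 × 280) = -37.45833
Step 4: k = 7.23e+07 × exp(-37.45833)
Step 5: k = 7.23e+07 × 5.39578e-17 = 3.9011e-09 s⁻¹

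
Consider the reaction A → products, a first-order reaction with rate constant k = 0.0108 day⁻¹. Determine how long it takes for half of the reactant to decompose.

64.18 day

Step 1: For a first-order reaction, t₁/₂ = ln(2)/k
Step 2: t₁/₂ = ln(2)/0.0108
Step 3: t₁/₂ = 0.6931/0.0108 = 64.18 day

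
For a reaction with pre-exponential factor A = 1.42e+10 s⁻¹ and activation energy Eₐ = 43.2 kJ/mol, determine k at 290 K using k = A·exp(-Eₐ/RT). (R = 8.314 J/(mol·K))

2.35e+02 s⁻¹

Step 1: Use the Arrhenius equation: k = A × exp(-Eₐ/RT)
Step 2: Convert Eₐ to J/mol: 43.2 kJ/mol = 43200 J/mol
Step 3: Calculate the exponent: -Eₐ/(RT) = -43200/(8.314 × 290) = -17.91743
Step 4: k = 1.42e+10 × exp(-17.91743)
Step 5: k = 1.42e+10 × 1.65409e-08 = 2.3488e+02 s⁻¹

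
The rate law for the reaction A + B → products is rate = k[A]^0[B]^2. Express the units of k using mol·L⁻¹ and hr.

(mol·L⁻¹)⁻¹·hr⁻¹

Step 1: Overall order = 0 + 2 = 2.
Step 2: rate has units mol·L⁻¹·hr⁻¹; [A]^0[B]^2 has units (mol·L⁻¹)^2.
Step 3: k = rate/([A]^0[B]^2), so units of k = (mol·L⁻¹)^(1-2)·hr⁻¹ = (mol·L⁻¹)⁻¹·hr⁻¹.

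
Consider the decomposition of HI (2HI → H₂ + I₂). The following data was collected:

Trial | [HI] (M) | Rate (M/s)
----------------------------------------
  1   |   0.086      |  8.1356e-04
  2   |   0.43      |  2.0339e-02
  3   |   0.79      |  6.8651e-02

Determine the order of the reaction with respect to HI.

second order (2)

Step 1: Compare trials to find order n where rate₂/rate₁ = ([HI]₂/[HI]₁)^n
Step 2: rate₂/rate₁ = 2.0339e-02/8.1356e-04 = 25
Step 3: [HI]₂/[HI]₁ = 0.43/0.086 = 5
Step 4: n = ln(25)/ln(5) = 2.00 ≈ 2
Step 5: The reaction is second order in HI.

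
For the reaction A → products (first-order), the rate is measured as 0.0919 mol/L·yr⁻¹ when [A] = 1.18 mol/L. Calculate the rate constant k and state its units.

0.07788 yr⁻¹

Step 1: rate = k[A]^1, so k = rate / [A]^1.
Step 2: k = 0.0919 / (1.18)^1 = 0.0919 / 1.18.
Step 3: k = 0.07788 yr⁻¹.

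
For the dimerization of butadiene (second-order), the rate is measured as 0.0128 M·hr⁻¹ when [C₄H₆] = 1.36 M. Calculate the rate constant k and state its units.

0.00692 M⁻¹·hr⁻¹

Step 1: rate = k[C₄H₆]^2, so k = rate / [C₄H₆]^2.
Step 2: k = 0.0128 / (1.36)^2 = 0.0128 / 1.85.
Step 3: k = 0.00692 M⁻¹·hr⁻¹.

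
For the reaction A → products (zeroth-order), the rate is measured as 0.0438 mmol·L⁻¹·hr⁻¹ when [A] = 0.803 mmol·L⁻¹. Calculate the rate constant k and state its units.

0.0438 mmol·L⁻¹·hr⁻¹

Step 1: For a zeroth-order reaction, rate = k (independent of concentration).
Step 2: k = rate = 0.0438 mmol·L⁻¹·hr⁻¹.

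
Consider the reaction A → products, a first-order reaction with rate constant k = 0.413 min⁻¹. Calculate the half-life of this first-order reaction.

1.678 min

Step 1: For a first-order reaction, t₁/₂ = ln(2)/k
Step 2: t₁/₂ = ln(2)/0.413
Step 3: t₁/₂ = 0.6931/0.413 = 1.678 min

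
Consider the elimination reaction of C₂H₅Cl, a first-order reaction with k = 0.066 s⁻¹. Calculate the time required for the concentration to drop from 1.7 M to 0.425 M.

21 s

Step 1: For first-order: t = ln([C₂H₅Cl]₀/[C₂H₅Cl])/k
Step 2: t = ln(1.7/0.425)/0.066
Step 3: t = ln(4)/0.066
Step 4: t = 1.386/0.066 = 21 s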